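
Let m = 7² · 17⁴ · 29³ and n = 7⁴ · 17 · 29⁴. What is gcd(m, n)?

min exponent per shared prime: 7² · 17 · 29³ = 20316037

20316037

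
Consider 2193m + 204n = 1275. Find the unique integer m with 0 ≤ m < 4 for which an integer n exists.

Euclid: 2193 = 10·204 + 153; 204 = 1·153 + 51; 153 = 3·51 + 0 → gcd = 51; 1275 = 51·25.
Back-substitution yields 2193·(-1) + 204·(11) = 51, so one solution is m = -1·25 = -25, n = 11·25 = 275.
Solutions in m differ by 204/51 = 4; the one in [0, 4) is -25 mod 4 = 3.

3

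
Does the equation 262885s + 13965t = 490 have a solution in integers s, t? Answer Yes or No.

By Bézout, 262885s + 13965t = 490 has integer solutions iff gcd(262885, 13965) | 490.
Euclid: 262885 = 18·13965 + 11515; 13965 = 1·11515 + 2450; 11515 = 4·2450 + 1715; 2450 = 1·1715 + 735; 1715 = 2·735 + 245; 735 = 3·245 + 0. gcd = 245; 490 mod 245 = 0. Yes.

Yes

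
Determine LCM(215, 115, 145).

143405

215 = 5 · 43; 115 = 5 · 23; 145 = 5 · 29
lcm takes max exponent of each prime: 5 · 23 · 29 · 43 = 143405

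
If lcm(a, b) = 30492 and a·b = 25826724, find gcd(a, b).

847

From gcd × lcm = ab: gcd = 25826724 / 30492 = 847.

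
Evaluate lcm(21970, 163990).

21970 = 2 · 5 · 13³; 163990 = 2 · 5 · 23² · 31
max exponents: 2 · 5 · 13³ · 23² · 31 = 360286030

360286030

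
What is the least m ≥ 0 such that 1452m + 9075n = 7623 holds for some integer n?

Euclid: 9075 = 6·1452 + 363; 1452 = 4·363 + 0 → gcd = 363; 7623 = 363·21.
Back-substitution yields 1452·(-6) + 9075·(1) = 363, so one solution is m = -6·21 = -126, n = 1·21 = 21.
Solutions in m differ by 9075/363 = 25; the one in [0, 25) is -126 mod 25 = 24.

24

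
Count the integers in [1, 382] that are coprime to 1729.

286

1729 = 7·13·19. Inclusion–exclusion on these primes:
382 − ⌊382/7⌋ − ⌊382/13⌋ − ⌊382/19⌋ + ⌊382/91⌋ + ⌊382/133⌋ + ⌊382/247⌋ − ⌊382/1729⌋ = 286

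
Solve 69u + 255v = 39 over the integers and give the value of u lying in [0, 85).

gcd(69, 255) = 3 (Euclid: 255 = 3·69 + 48; 69 = 1·48 + 21; 48 = 2·21 + 6; 21 = 3·6 + 3; 6 = 2·3 + 0), and 3 | 39.
Extended Euclid: 69·(37) + 255·(-10) = 3. Scale by 13: u₀ = 481.
General solution u = u₀ + 85t; reducing mod 85 gives u = 56 (and v = -15).

56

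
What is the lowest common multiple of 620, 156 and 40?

48360

lcm(620, 156) = 620·156/gcd = 96720/4 = 24180
lcm(24180, 40) = 24180·40/gcd = 967200/20 = 48360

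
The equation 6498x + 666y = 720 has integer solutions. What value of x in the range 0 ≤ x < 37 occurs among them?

Euclid: 6498 = 9·666 + 504; 666 = 1·504 + 162; 504 = 3·162 + 18; 162 = 9·18 + 0 → gcd = 18; 720 = 18·40.
Back-substitution yields 6498·(4) + 666·(-39) = 18, so one solution is x = 4·40 = 160, y = -39·40 = -1560.
Solutions in x differ by 666/18 = 37; the one in [0, 37) is 160 mod 37 = 12.

12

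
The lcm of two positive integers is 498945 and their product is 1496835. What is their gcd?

3

gcd·lcm = product, so gcd = 1496835/498945 = 3.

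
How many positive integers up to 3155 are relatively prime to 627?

1812

627 = 3·11·19. Inclusion–exclusion on these primes:
3155 − ⌊3155/3⌋ − ⌊3155/11⌋ − ⌊3155/19⌋ + ⌊3155/33⌋ + ⌊3155/57⌋ + ⌊3155/209⌋ − ⌊3155/627⌋ = 1812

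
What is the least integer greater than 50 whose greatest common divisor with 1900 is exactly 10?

1900 = 10·190. Any t with gcd(t, 1900) = 10 is a multiple of 10, say 10s, with s coprime to 190.
Need s > 50/10, so s ≥ 6. First s ≥ 6 with gcd(s, 190) = 1 is s = 7. Thus t = 10·7 = 70.

70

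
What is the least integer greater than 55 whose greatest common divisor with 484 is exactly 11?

484 = 11·44. Any t with gcd(t, 484) = 11 is a multiple of 11, say 11s, with s coprime to 44.
Need s > 55/11, so s ≥ 6. First s ≥ 6 with gcd(s, 44) = 1 is s = 7. Thus t = 11·7 = 77.

77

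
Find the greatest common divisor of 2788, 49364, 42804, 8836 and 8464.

2788 = 2² · 17 · 41; 49364 = 2² · 7 · 41 · 43; 42804 = 2² · 3² · 29 · 41; 8836 = 2² · 47²; 8464 = 2⁴ · 23²
gcd takes min exponent of each prime: 2² = 4

4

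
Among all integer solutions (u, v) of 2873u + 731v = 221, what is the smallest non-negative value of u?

10

Euclid: 2873 = 3·731 + 680; 731 = 1·680 + 51; 680 = 13·51 + 17; 51 = 3·17 + 0 → gcd = 17; 221 = 17·13.
Back-substitution yields 2873·(14) + 731·(-55) = 17, so one solution is u = 14·13 = 182, v = -55·13 = -715.
Solutions in u differ by 731/17 = 43; the one in [0, 43) is 182 mod 43 = 10.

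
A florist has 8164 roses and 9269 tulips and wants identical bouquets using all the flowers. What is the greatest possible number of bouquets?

8164 = 2² · 13 · 157
9269 = 13 · 23 · 31
Common: 13 = 13

13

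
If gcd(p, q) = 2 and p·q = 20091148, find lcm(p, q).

Since gcd(p,q)·lcm(p,q) = pq, lcm = 20091148/2 = 10045574.

10045574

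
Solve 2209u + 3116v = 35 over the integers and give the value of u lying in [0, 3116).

1223

Reduce mod 3116: 2209u ≡ 35 (mod 3116). With g = gcd(2209, 3116) = 1 dividing 35, divide through: 2209u ≡ 35 (mod 3116).
Since gcd(2209, 3116) = 1, u ≡ 35·(2209)⁻¹ ≡ 1223 (mod 3116). Smallest non-negative: 1223.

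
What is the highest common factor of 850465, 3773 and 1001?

77

gcd(850465, 3773): 850465 = 225·3773 + 1540; 3773 = 2·1540 + 693; 1540 = 2·693 + 154; 693 = 4·154 + 77; 154 = 2·77 + 0 → 77
gcd(77, 1001): 1001 = 13·77 + 0 → 77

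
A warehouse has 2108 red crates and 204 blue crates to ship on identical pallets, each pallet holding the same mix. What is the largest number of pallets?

Euclid: 2108 = 10·204 + 68; 204 = 3·68 + 0. Last nonzero remainder: 68.

68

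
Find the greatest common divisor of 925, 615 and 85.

5

925 = 5² · 37; 615 = 3 · 5 · 41; 85 = 5 · 17
gcd takes min exponent of each prime: 5 = 5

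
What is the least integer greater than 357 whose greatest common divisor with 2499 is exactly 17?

374

Multiples of 17 above 357: 17·22, 17·23, … . Need the cofactor coprime to 2499/17 = 147.
Checking s = 22, 23, … the first with gcd(s, 147) = 1 is s = 22, giving 374.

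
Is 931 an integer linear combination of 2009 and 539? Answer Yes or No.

By Bézout, 2009p + 539q = 931 has integer solutions iff gcd(2009, 539) | 931.
Euclid: 2009 = 3·539 + 392; 539 = 1·392 + 147; 392 = 2·147 + 98; 147 = 1·98 + 49; 98 = 2·49 + 0. gcd = 49; 931 mod 49 = 0. Yes.

Yes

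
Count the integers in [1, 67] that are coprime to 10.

27

Prime factors of 10: 2, 5. Count integers ≤ 67 divisible by none of them.
By inclusion–exclusion: 67 − ⌊67/2⌋ − ⌊67/5⌋ + ⌊67/10⌋ = 27.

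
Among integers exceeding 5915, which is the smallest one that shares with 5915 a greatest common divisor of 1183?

gcd(a, 5915) = 1183 forces 1183 | a; write a = 1183s. Then gcd(1183s, 1183·5) = 1183·gcd(s, 5), so need gcd(s, 5) = 1.
1183s > 5915 gives s ≥ 6. The least s ≥ 6 coprime to 5 is 6, so a = 1183·6 = 7098.

7098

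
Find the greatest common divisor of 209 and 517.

209 = 11 · 19
517 = 11 · 47
Common: 11 = 11

11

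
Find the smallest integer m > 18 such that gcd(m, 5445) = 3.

21

5445 = 3·1815. Any m with gcd(m, 5445) = 3 is a multiple of 3, say 3s, with s coprime to 1815.
Need s > 18/3, so s ≥ 7. First s ≥ 7 with gcd(s, 1815) = 1 is s = 7. Thus m = 3·7 = 21.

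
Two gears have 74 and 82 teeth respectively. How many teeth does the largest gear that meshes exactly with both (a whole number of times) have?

Euclid: 82 = 1·74 + 8; 74 = 9·8 + 2; 8 = 4·2 + 0. Last nonzero remainder: 2.

2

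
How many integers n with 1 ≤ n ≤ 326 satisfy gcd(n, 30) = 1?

Prime factors of 30: 2, 3, 5. Count integers ≤ 326 divisible by none of them.
By inclusion–exclusion: 326 − ⌊326/2⌋ − ⌊326/3⌋ − ⌊326/5⌋ + ⌊326/6⌋ + ⌊326/10⌋ + ⌊326/15⌋ − ⌊326/30⌋ = 87.

87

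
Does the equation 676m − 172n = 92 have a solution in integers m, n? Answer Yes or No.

Yes

gcd(676, 172): 676 = 3·172 + 160; 172 = 1·160 + 12; 160 = 13·12 + 4; 12 = 3·4 + 0 → 4
4 divides 92, so a solution exists.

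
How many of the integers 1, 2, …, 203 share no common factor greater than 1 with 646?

91

646 = 2·17·19. Inclusion–exclusion on these primes:
203 − ⌊203/2⌋ − ⌊203/17⌋ − ⌊203/19⌋ + ⌊203/34⌋ + ⌊203/38⌋ + ⌊203/323⌋ − ⌊203/646⌋ = 91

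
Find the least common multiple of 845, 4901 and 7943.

1151735

845 = 5 · 13²; 4901 = 13² · 29; 7943 = 13² · 47
lcm takes max exponent of each prime: 5 · 13² · 29 · 47 = 1151735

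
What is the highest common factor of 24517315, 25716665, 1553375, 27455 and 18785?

gcd(24517315, 25716665): 25716665 = 1·24517315 + 1199350; 24517315 = 20·1199350 + 530315; 1199350 = 2·530315 + 138720; 530315 = 3·138720 + 114155; 138720 = 1·114155 + 24565; 114155 = 4·24565 + 15895; 24565 = 1·15895 + 8670; 15895 = 1·8670 + 7225; 8670 = 1·7225 + 1445; 7225 = 5·1445 + 0 → 1445
gcd(1445, 1553375): 1553375 = 1075·1445 + 0 → 1445
gcd(1445, 27455): 27455 = 19·1445 + 0 → 1445
gcd(1445, 18785): 18785 = 13·1445 + 0 → 1445

1445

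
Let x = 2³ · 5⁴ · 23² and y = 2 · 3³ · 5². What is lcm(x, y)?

max exponent per prime: 2³ · 3³ · 5⁴ · 23² = 71415000

71415000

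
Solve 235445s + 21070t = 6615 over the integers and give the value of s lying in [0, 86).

Reduce mod 21070: 235445s ≡ 6615 (mod 21070). With g = gcd(235445, 21070) = 245 dividing 6615, divide through: 961s ≡ 27 (mod 86).
Since gcd(961, 86) = 1, s ≡ 27·(961)⁻¹ ≡ 19 (mod 86). Smallest non-negative: 19.

19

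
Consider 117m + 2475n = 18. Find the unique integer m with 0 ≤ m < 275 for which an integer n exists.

Euclid: 2475 = 21·117 + 18; 117 = 6·18 + 9; 18 = 2·9 + 0 → gcd = 9; 18 = 9·2.
Back-substitution yields 117·(127) + 2475·(-6) = 9, so one solution is m = 127·2 = 254, n = -6·2 = -12.
Solutions in m differ by 2475/9 = 275; the one in [0, 275) is 254 mod 275 = 254.

254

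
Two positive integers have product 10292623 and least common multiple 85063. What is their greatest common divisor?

121

gcd·lcm = product, so gcd = 10292623/85063 = 121.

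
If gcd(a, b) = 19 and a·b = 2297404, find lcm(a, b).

120916

Since gcd(a,b)·lcm(a,b) = ab, lcm = 2297404/19 = 120916.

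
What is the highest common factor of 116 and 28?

Euclid: 116 = 4·28 + 4; 28 = 7·4 + 0. Last nonzero remainder: 4.

4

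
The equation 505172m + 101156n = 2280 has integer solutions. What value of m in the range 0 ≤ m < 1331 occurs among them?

gcd(505172, 101156) = 76 (Euclid: 505172 = 4·101156 + 100548; 101156 = 1·100548 + 608; 100548 = 165·608 + 228; 608 = 2·228 + 152; 228 = 1·152 + 76; 152 = 2·76 + 0), and 76 | 2280.
Extended Euclid: 505172·(499) + 101156·(-2492) = 76. Scale by 30: m₀ = 14970.
General solution m = m₀ + 1331t; reducing mod 1331 gives m = 329 (and n = -1643).

329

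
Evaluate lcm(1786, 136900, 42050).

102813679700

lcm(1786, 136900) = 1786·136900/gcd = 244503400/2 = 122251700
lcm(122251700, 42050) = 122251700·42050/gcd = 5140683985000/50 = 102813679700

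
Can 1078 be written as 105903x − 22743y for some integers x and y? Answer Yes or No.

gcd(105903, 22743): 105903 = 4·22743 + 14931; 22743 = 1·14931 + 7812; 14931 = 1·7812 + 7119; 7812 = 1·7119 + 693; 7119 = 10·693 + 189; 693 = 3·189 + 126; 189 = 1·126 + 63; 126 = 2·63 + 0 → 63
63 does not divide 1078, so a solution does not exist.

No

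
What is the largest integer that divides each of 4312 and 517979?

539

Euclid: 517979 = 120·4312 + 539; 4312 = 8·539 + 0. Last nonzero remainder: 539.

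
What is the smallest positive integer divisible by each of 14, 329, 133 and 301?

14 = 2 · 7; 329 = 7 · 47; 133 = 7 · 19; 301 = 7 · 43
lcm takes max exponent of each prime: 2 · 7 · 19 · 43 · 47 = 537586

537586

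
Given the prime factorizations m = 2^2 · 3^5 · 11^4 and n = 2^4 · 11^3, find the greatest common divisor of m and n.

min exponent per shared prime: 2^2 · 11^3 = 5324

5324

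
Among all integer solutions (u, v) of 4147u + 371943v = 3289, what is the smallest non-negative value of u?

808

gcd(4147, 371943) = 143 (Euclid: 371943 = 89·4147 + 2860; 4147 = 1·2860 + 1287; 2860 = 2·1287 + 286; 1287 = 4·286 + 143; 286 = 2·143 + 0), and 143 | 3289.
Extended Euclid: 4147·(1166) + 371943·(-13) = 143. Scale by 23: u₀ = 26818.
General solution u = u₀ + 2601t; reducing mod 2601 gives u = 808 (and v = -9).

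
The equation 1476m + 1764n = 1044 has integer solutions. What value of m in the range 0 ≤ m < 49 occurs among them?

Euclid: 1764 = 1·1476 + 288; 1476 = 5·288 + 36; 288 = 8·36 + 0 → gcd = 36; 1044 = 36·29.
Back-substitution yields 1476·(6) + 1764·(-5) = 36, so one solution is m = 6·29 = 174, n = -5·29 = -145.
Solutions in m differ by 1764/36 = 49; the one in [0, 49) is 174 mod 49 = 27.

27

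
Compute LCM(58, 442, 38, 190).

1217710

58 = 2 · 29; 442 = 2 · 13 · 17; 38 = 2 · 19; 190 = 2 · 5 · 19
lcm takes max exponent of each prime: 2 · 5 · 13 · 17 · 19 · 29 = 1217710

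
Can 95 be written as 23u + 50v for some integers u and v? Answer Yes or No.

Yes

gcd(23, 50): 50 = 2·23 + 4; 23 = 5·4 + 3; 4 = 1·3 + 1; 3 = 3·1 + 0 → 1
1 divides 95, so a solution exists.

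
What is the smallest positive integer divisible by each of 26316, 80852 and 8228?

26316 = 2² · 3² · 17 · 43; 80852 = 2² · 17 · 29 · 41; 8228 = 2² · 11² · 17
lcm takes max exponent of each prime: 2² · 3² · 11² · 17 · 29 · 41 · 43 = 3786056604

3786056604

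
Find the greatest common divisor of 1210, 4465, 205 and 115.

5

1210 = 2 · 5 · 11²; 4465 = 5 · 19 · 47; 205 = 5 · 41; 115 = 5 · 23
gcd takes min exponent of each prime: 5 = 5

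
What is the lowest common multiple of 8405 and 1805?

8405 = 5 · 41²; 1805 = 5 · 19²
max exponents: 5 · 19² · 41² = 3034205

3034205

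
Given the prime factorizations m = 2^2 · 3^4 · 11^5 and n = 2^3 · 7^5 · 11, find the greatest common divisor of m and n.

44

min exponent per shared prime: 2^2 · 11 = 44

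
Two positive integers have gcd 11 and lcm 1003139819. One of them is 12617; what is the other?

874577

Using mn = gcd(m,n)·lcm(m,n) = 11·1003139819 = 11034538009, we get n = 11034538009/12617 = 874577.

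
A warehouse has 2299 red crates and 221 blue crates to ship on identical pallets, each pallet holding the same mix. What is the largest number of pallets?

2299 = 11² · 19
221 = 13 · 17
Common: 1 = 1

1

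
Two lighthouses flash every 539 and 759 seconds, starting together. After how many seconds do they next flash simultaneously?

gcd first: 759 = 1·539 + 220; 539 = 2·220 + 99; 220 = 2·99 + 22; 99 = 4·22 + 11; 22 = 2·11 + 0 → gcd = 11
lcm = 539·759/gcd = 409101/11 = 37191

37191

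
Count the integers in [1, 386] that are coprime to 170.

170 = 2·5·17. Inclusion–exclusion on these primes:
386 − ⌊386/2⌋ − ⌊386/5⌋ − ⌊386/17⌋ + ⌊386/10⌋ + ⌊386/34⌋ + ⌊386/85⌋ − ⌊386/170⌋ = 145

145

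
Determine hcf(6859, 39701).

1

Euclid: 39701 = 5·6859 + 5406; 6859 = 1·5406 + 1453; 5406 = 3·1453 + 1047; 1453 = 1·1047 + 406; 1047 = 2·406 + 235; 406 = 1·235 + 171; 235 = 1·171 + 64; 171 = 2·64 + 43; 64 = 1·43 + 21; 43 = 2·21 + 1; 21 = 21·1 + 0. Last nonzero remainder: 1.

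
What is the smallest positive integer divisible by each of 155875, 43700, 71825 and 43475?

lcm(155875, 43700) = 155875·43700/gcd = 6811737500/25 = 272469500
lcm(272469500, 71825) = 272469500·71825/gcd = 19570121837500/25 = 782804873500
lcm(782804873500, 43475) = 782804873500·43475/gcd = 34032441875412500/25 = 1361297675016500

1361297675016500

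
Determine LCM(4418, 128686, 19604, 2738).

4418 = 2 · 47²; 128686 = 2 · 37² · 47; 19604 = 2² · 13² · 29; 2738 = 2 · 37²
lcm takes max exponent of each prime: 2² · 13² · 29 · 37² · 47² = 59284868084

59284868084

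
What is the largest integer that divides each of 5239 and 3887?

5239 = 13² · 31
3887 = 13² · 23
Common: 13² = 169

169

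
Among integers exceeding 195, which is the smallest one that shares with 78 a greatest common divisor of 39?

273

78 = 39·2. Any k with gcd(k, 78) = 39 is a multiple of 39, say 39s, with s coprime to 2.
Need s > 195/39, so s ≥ 6. First s ≥ 6 with gcd(s, 2) = 1 is s = 7. Thus k = 39·7 = 273.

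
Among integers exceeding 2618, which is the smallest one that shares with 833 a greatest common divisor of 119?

2737

833 = 119·7. Any k with gcd(k, 833) = 119 is a multiple of 119, say 119s, with s coprime to 7.
Need s > 2618/119, so s ≥ 23. First s ≥ 23 with gcd(s, 7) = 1 is s = 23. Thus k = 119·23 = 2737.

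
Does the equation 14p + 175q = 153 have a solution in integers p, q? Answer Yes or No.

gcd(14, 175): 175 = 12·14 + 7; 14 = 2·7 + 0 → 7
7 does not divide 153, so a solution does not exist.

No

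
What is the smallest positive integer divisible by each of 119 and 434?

gcd first: 434 = 3·119 + 77; 119 = 1·77 + 42; 77 = 1·42 + 35; 42 = 1·35 + 7; 35 = 5·7 + 0 → gcd = 7
lcm = 119·434/gcd = 51646/7 = 7378

7378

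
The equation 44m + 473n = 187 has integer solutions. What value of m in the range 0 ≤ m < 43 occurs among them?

gcd(44, 473) = 11 (Euclid: 473 = 10·44 + 33; 44 = 1·33 + 11; 33 = 3·11 + 0), and 11 | 187.
Extended Euclid: 44·(11) + 473·(-1) = 11. Scale by 17: m₀ = 187.
General solution m = m₀ + 43t; reducing mod 43 gives m = 15 (and n = -1).

15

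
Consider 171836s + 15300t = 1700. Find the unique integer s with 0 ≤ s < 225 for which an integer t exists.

Euclid: 171836 = 11·15300 + 3536; 15300 = 4·3536 + 1156; 3536 = 3·1156 + 68; 1156 = 17·68 + 0 → gcd = 68; 1700 = 68·25.
Back-substitution yields 171836·(13) + 15300·(-146) = 68, so one solution is s = 13·25 = 325, t = -146·25 = -3650.
Solutions in s differ by 15300/68 = 225; the one in [0, 225) is 325 mod 225 = 100.

100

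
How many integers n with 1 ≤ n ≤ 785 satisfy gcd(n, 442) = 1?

Prime factors of 442: 2, 13, 17. Count integers ≤ 785 divisible by none of them.
By inclusion–exclusion: 785 − ⌊785/2⌋ − ⌊785/13⌋ − ⌊785/17⌋ + ⌊785/26⌋ + ⌊785/34⌋ + ⌊785/221⌋ − ⌊785/442⌋ = 342.

342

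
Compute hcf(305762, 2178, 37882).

2

305762 = 2 · 17² · 23²; 2178 = 2 · 3² · 11²; 37882 = 2 · 13 · 31 · 47
gcd takes min exponent of each prime: 2 = 2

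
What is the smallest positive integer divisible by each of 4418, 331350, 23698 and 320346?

4418 = 2 · 47²; 331350 = 2 · 3 · 5² · 47²; 23698 = 2 · 17² · 41; 320346 = 2 · 3² · 13 · 37²
lcm takes max exponent of each prime: 2 · 3² · 5² · 13 · 17² · 37² · 41 · 47² = 209621936914650

209621936914650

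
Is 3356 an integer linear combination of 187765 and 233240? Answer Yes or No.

No

By Bézout, 187765p + 233240q = 3356 has integer solutions iff gcd(187765, 233240) | 3356.
Euclid: 233240 = 1·187765 + 45475; 187765 = 4·45475 + 5865; 45475 = 7·5865 + 4420; 5865 = 1·4420 + 1445; 4420 = 3·1445 + 85; 1445 = 17·85 + 0. gcd = 85; 3356 mod 85 = 41. No.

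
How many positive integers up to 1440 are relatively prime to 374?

374 = 2·11·17. Inclusion–exclusion on these primes:
1440 − ⌊1440/2⌋ − ⌊1440/11⌋ − ⌊1440/17⌋ + ⌊1440/22⌋ + ⌊1440/34⌋ + ⌊1440/187⌋ − ⌊1440/374⌋ = 617

617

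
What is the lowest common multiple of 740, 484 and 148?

89540

lcm(740, 484) = 740·484/gcd = 358160/4 = 89540
lcm(89540, 148) = 89540·148/gcd = 13251920/148 = 89540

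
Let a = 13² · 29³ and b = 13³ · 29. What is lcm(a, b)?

53582633

max exponent per prime: 13³ · 29³ = 53582633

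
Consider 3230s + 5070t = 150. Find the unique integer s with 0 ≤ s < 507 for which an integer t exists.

Reduce mod 5070: 3230s ≡ 150 (mod 5070). With g = gcd(3230, 5070) = 10 dividing 150, divide through: 323s ≡ 15 (mod 507).
Since gcd(323, 507) = 1, s ≡ 15·(323)⁻¹ ≡ 168 (mod 507). Smallest non-negative: 168.

168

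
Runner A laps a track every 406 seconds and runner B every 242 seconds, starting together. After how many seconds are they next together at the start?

49126

406 = 2 · 7 · 29; 242 = 2 · 11²
max exponents: 2 · 7 · 11² · 29 = 49126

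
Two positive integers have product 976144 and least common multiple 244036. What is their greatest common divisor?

gcd·lcm = product, so gcd = 976144/244036 = 4.

4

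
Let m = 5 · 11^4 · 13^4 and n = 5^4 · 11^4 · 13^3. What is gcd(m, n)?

160831385

min exponent per shared prime: 5 · 11^4 · 13^3 = 160831385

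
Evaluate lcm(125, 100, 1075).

21500

lcm(125, 100) = 125·100/gcd = 12500/25 = 500
lcm(500, 1075) = 500·1075/gcd = 537500/25 = 21500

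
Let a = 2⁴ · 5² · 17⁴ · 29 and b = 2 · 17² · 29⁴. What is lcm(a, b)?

max exponent per prime: 2⁴ · 5² · 17⁴ · 29⁴ = 23629126560400

23629126560400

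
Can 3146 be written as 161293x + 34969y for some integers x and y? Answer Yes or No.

By Bézout, 161293x + 34969y = 3146 has integer solutions iff gcd(161293, 34969) | 3146.
Euclid: 161293 = 4·34969 + 21417; 34969 = 1·21417 + 13552; 21417 = 1·13552 + 7865; 13552 = 1·7865 + 5687; 7865 = 1·5687 + 2178; 5687 = 2·2178 + 1331; 2178 = 1·1331 + 847; 1331 = 1·847 + 484; 847 = 1·484 + 363; 484 = 1·363 + 121; 363 = 3·121 + 0. gcd = 121; 3146 mod 121 = 0. Yes.

Yes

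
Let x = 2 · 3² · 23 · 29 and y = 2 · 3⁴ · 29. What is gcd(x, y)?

min exponent per shared prime: 2 · 3² · 29 = 522

522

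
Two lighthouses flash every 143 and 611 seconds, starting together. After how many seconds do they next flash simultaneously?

gcd first: 611 = 4·143 + 39; 143 = 3·39 + 26; 39 = 1·26 + 13; 26 = 2·13 + 0 → gcd = 13
lcm = 143·611/gcd = 87373/13 = 6721

6721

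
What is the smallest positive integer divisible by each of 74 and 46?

gcd first: 74 = 1·46 + 28; 46 = 1·28 + 18; 28 = 1·18 + 10; 18 = 1·10 + 8; 10 = 1·8 + 2; 8 = 4·2 + 0 → gcd = 2
lcm = 74·46/gcd = 3404/2 = 1702

1702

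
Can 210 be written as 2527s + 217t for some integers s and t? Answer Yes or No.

By Bézout, 2527s + 217t = 210 has integer solutions iff gcd(2527, 217) | 210.
Euclid: 2527 = 11·217 + 140; 217 = 1·140 + 77; 140 = 1·77 + 63; 77 = 1·63 + 14; 63 = 4·14 + 7; 14 = 2·7 + 0. gcd = 7; 210 mod 7 = 0. Yes.

Yes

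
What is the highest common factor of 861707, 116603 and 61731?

861707 = 7 · 11 · 19² · 31; 116603 = 17 · 19³; 61731 = 3² · 19³
gcd takes min exponent of each prime: 19² = 361

361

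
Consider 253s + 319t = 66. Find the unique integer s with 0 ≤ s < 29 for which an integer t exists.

28

gcd(253, 319) = 11 (Euclid: 319 = 1·253 + 66; 253 = 3·66 + 55; 66 = 1·55 + 11; 55 = 5·11 + 0), and 11 | 66.
Extended Euclid: 253·(-5) + 319·(4) = 11. Scale by 6: s₀ = -30.
General solution s = s₀ + 29k; reducing mod 29 gives s = 28 (and t = -22).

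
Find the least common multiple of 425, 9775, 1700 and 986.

425 = 5² · 17; 9775 = 5² · 17 · 23; 1700 = 2² · 5² · 17; 986 = 2 · 17 · 29
lcm takes max exponent of each prime: 2² · 5² · 17 · 23 · 29 = 1133900

1133900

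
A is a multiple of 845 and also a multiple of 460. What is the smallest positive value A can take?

77740

845 = 5 · 13²; 460 = 2² · 5 · 23
max exponents: 2² · 5 · 13² · 23 = 77740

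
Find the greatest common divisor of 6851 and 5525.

221

Euclid: 6851 = 1·5525 + 1326; 5525 = 4·1326 + 221; 1326 = 6·221 + 0. Last nonzero remainder: 221.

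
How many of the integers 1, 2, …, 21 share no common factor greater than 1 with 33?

13

Prime factors of 33: 3, 11. Count integers ≤ 21 divisible by none of them.
By inclusion–exclusion: 21 − ⌊21/3⌋ − ⌊21/11⌋ + ⌊21/33⌋ = 13.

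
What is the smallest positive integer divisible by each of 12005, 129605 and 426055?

11043771655

12005 = 5 · 7⁴; 129605 = 5 · 7² · 23²; 426055 = 5 · 7² · 37 · 47
lcm takes max exponent of each prime: 5 · 7⁴ · 23² · 37 · 47 = 11043771655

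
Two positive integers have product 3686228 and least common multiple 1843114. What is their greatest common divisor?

2

gcd·lcm = product, so gcd = 3686228/1843114 = 2.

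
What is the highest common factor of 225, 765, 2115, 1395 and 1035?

225 = 3² · 5²; 765 = 3² · 5 · 17; 2115 = 3² · 5 · 47; 1395 = 3² · 5 · 31; 1035 = 3² · 5 · 23
gcd takes min exponent of each prime: 3² · 5 = 45

45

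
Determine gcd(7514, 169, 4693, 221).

gcd(7514, 169): 7514 = 44·169 + 78; 169 = 2·78 + 13; 78 = 6·13 + 0 → 13
gcd(13, 4693): 4693 = 361·13 + 0 → 13
gcd(13, 221): 221 = 17·13 + 0 → 13

13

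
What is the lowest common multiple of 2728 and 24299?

2728 = 2³ · 11 · 31; 24299 = 11 · 47²
max exponents: 2³ · 11 · 31 · 47² = 6026152

6026152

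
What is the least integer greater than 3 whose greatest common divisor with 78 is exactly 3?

Multiples of 3 above 3: 3·2, 3·3, … . Need the cofactor coprime to 78/3 = 26.
Checking s = 2, 3, … the first with gcd(s, 26) = 1 is s = 3, giving 9.

9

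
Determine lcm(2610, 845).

441090

gcd first: 2610 = 3·845 + 75; 845 = 11·75 + 20; 75 = 3·20 + 15; 20 = 1·15 + 5; 15 = 3·5 + 0 → gcd = 5
lcm = 2610·845/gcd = 2205450/5 = 441090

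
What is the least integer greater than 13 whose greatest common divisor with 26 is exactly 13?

39

Multiples of 13 above 13: 13·2, 13·3, … . Need the cofactor coprime to 26/13 = 2.
Checking s = 2, 3, … the first with gcd(s, 2) = 1 is s = 3, giving 39.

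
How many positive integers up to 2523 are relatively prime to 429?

429 = 3·11·13. Inclusion–exclusion on these primes:
2523 − ⌊2523/3⌋ − ⌊2523/11⌋ − ⌊2523/13⌋ + ⌊2523/33⌋ + ⌊2523/39⌋ + ⌊2523/143⌋ − ⌊2523/429⌋ = 1411

1411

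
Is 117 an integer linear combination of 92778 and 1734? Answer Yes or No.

No

By Bézout, 92778x − 1734y = 117 has integer solutions iff gcd(92778, 1734) | 117.
Euclid: 92778 = 53·1734 + 876; 1734 = 1·876 + 858; 876 = 1·858 + 18; 858 = 47·18 + 12; 18 = 1·12 + 6; 12 = 2·6 + 0. gcd = 6; 117 mod 6 = 3. No.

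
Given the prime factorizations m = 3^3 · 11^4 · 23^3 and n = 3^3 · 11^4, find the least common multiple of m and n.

max exponent per prime: 3^3 · 11^4 · 23^3 = 4809700269

4809700269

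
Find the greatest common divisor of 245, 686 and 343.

245 = 5 · 7²; 686 = 2 · 7³; 343 = 7³
gcd takes min exponent of each prime: 7² = 49

49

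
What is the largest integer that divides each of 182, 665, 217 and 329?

gcd(182, 665): 665 = 3·182 + 119; 182 = 1·119 + 63; 119 = 1·63 + 56; 63 = 1·56 + 7; 56 = 8·7 + 0 → 7
gcd(7, 217): 217 = 31·7 + 0 → 7
gcd(7, 329): 329 = 47·7 + 0 → 7

7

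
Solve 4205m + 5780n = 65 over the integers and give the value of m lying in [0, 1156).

433

gcd(4205, 5780) = 5 (Euclid: 5780 = 1·4205 + 1575; 4205 = 2·1575 + 1055; 1575 = 1·1055 + 520; 1055 = 2·520 + 15; 520 = 34·15 + 10; 15 = 1·10 + 5; 10 = 2·5 + 0), and 5 | 65.
Extended Euclid: 4205·(389) + 5780·(-283) = 5. Scale by 13: m₀ = 5057.
General solution m = m₀ + 1156t; reducing mod 1156 gives m = 433 (and n = -315).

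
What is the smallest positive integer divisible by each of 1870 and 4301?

1870 = 2 · 5 · 11 · 17; 4301 = 11 · 17 · 23
max exponents: 2 · 5 · 11 · 17 · 23 = 43010

43010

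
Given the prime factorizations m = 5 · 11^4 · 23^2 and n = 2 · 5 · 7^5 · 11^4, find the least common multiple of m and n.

max exponent per prime: 2 · 5 · 7^5 · 11^4 · 23^2 = 1301717108230

1301717108230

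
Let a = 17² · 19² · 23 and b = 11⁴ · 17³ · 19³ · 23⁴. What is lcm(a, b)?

max exponent per prime: 11⁴ · 17³ · 19³ · 23⁴ = 138066924765143627

138066924765143627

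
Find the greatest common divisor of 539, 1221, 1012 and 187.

gcd(539, 1221): 1221 = 2·539 + 143; 539 = 3·143 + 110; 143 = 1·110 + 33; 110 = 3·33 + 11; 33 = 3·11 + 0 → 11
gcd(11, 1012): 1012 = 92·11 + 0 → 11
gcd(11, 187): 187 = 17·11 + 0 → 11

11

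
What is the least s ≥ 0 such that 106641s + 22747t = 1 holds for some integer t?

3742

Reduce mod 22747: 106641s ≡ 1 (mod 22747). With g = gcd(106641, 22747) = 1 dividing 1, divide through: 106641s ≡ 1 (mod 22747).
Since gcd(106641, 22747) = 1, s ≡ 1·(106641)⁻¹ ≡ 3742 (mod 22747). Smallest non-negative: 3742.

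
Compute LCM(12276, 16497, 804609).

154745621316

lcm(12276, 16497) = 12276·16497/gcd = 202517172/9 = 22501908
lcm(22501908, 804609) = 22501908·804609/gcd = 18105237693972/117 = 154745621316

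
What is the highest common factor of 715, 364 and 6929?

gcd(715, 364): 715 = 1·364 + 351; 364 = 1·351 + 13; 351 = 27·13 + 0 → 13
gcd(13, 6929): 6929 = 533·13 + 0 → 13

13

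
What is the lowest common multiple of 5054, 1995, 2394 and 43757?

lcm(5054, 1995) = 5054·1995/gcd = 10082730/133 = 75810
lcm(75810, 2394) = 75810·2394/gcd = 181489140/798 = 227430
lcm(227430, 43757) = 227430·43757/gcd = 9951654510/133 = 74824470

74824470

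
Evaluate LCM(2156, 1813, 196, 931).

lcm(2156, 1813) = 2156·1813/gcd = 3908828/49 = 79772
lcm(79772, 196) = 79772·196/gcd = 15635312/196 = 79772
lcm(79772, 931) = 79772·931/gcd = 74267732/49 = 1515668

1515668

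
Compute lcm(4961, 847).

gcd first: 4961 = 5·847 + 726; 847 = 1·726 + 121; 726 = 6·121 + 0 → gcd = 121
lcm = 4961·847/gcd = 4201967/121 = 34727

34727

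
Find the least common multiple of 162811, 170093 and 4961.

27693011423

162811 = 11 · 19² · 41; 170093 = 7 · 11 · 47²; 4961 = 11² · 41
lcm takes max exponent of each prime: 7 · 11² · 19² · 41 · 47² = 27693011423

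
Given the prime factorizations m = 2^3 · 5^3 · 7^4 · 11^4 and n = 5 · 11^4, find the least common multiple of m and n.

35153041000

max exponent per prime: 2^3 · 5^3 · 7^4 · 11^4 = 35153041000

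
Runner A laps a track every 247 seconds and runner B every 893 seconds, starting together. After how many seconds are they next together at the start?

11609

247 = 13 · 19; 893 = 19 · 47
max exponents: 13 · 19 · 47 = 11609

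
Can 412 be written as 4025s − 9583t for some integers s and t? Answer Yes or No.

By Bézout, 4025s − 9583t = 412 has integer solutions iff gcd(4025, 9583) | 412.
Euclid: 9583 = 2·4025 + 1533; 4025 = 2·1533 + 959; 1533 = 1·959 + 574; 959 = 1·574 + 385; 574 = 1·385 + 189; 385 = 2·189 + 7; 189 = 27·7 + 0. gcd = 7; 412 mod 7 = 6. No.

No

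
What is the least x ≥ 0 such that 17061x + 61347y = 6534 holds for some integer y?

Euclid: 61347 = 3·17061 + 10164; 17061 = 1·10164 + 6897; 10164 = 1·6897 + 3267; 6897 = 2·3267 + 363; 3267 = 9·363 + 0 → gcd = 363; 6534 = 363·18.
Back-substitution yields 17061·(18) + 61347·(-5) = 363, so one solution is x = 18·18 = 324, y = -5·18 = -90.
Solutions in x differ by 61347/363 = 169; the one in [0, 169) is 324 mod 169 = 155.

155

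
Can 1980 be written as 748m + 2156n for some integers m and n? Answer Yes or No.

gcd(748, 2156): 2156 = 2·748 + 660; 748 = 1·660 + 88; 660 = 7·88 + 44; 88 = 2·44 + 0 → 44
44 divides 1980, so a solution exists.

Yes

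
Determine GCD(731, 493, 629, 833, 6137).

17

gcd(731, 493): 731 = 1·493 + 238; 493 = 2·238 + 17; 238 = 14·17 + 0 → 17
gcd(17, 629): 629 = 37·17 + 0 → 17
gcd(17, 833): 833 = 49·17 + 0 → 17
gcd(17, 6137): 6137 = 361·17 + 0 → 17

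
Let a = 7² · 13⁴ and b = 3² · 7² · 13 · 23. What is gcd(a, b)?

637

min exponent per shared prime: 7² · 13 = 637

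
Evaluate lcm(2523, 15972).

gcd first: 15972 = 6·2523 + 834; 2523 = 3·834 + 21; 834 = 39·21 + 15; 21 = 1·15 + 6; 15 = 2·6 + 3; 6 = 2·3 + 0 → gcd = 3
lcm = 2523·15972/gcd = 40297356/3 = 13432452

13432452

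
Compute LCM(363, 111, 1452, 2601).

lcm(363, 111) = 363·111/gcd = 40293/3 = 13431
lcm(13431, 1452) = 13431·1452/gcd = 19501812/363 = 53724
lcm(53724, 2601) = 53724·2601/gcd = 139736124/3 = 46578708

46578708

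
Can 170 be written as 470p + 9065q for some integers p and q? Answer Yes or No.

gcd(470, 9065): 9065 = 19·470 + 135; 470 = 3·135 + 65; 135 = 2·65 + 5; 65 = 13·5 + 0 → 5
5 divides 170, so a solution exists.

Yes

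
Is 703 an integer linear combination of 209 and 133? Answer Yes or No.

By Bézout, 209u − 133v = 703 has integer solutions iff gcd(209, 133) | 703.
Euclid: 209 = 1·133 + 76; 133 = 1·76 + 57; 76 = 1·57 + 19; 57 = 3·19 + 0. gcd = 19; 703 mod 19 = 0. Yes.

Yes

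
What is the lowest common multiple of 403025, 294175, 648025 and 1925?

403025 = 5² · 7³ · 47; 294175 = 5² · 7 · 41²; 648025 = 5² · 7² · 23²; 1925 = 5² · 7 · 11
lcm takes max exponent of each prime: 5² · 7³ · 11 · 23² · 41² · 47 = 3942285360475

3942285360475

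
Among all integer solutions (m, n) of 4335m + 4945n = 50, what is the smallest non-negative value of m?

843

Euclid: 4945 = 1·4335 + 610; 4335 = 7·610 + 65; 610 = 9·65 + 25; 65 = 2·25 + 15; 25 = 1·15 + 10; 15 = 1·10 + 5; 10 = 2·5 + 0 → gcd = 5; 50 = 5·10.
Back-substitution yields 4335·(381) + 4945·(-334) = 5, so one solution is m = 381·10 = 3810, n = -334·10 = -3340.
Solutions in m differ by 4945/5 = 989; the one in [0, 989) is 3810 mod 989 = 843.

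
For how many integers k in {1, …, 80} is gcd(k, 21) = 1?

21 = 3·7. Inclusion–exclusion on these primes:
80 − ⌊80/3⌋ − ⌊80/7⌋ + ⌊80/21⌋ = 46

46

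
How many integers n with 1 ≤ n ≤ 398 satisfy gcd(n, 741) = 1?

741 = 3·13·19. Inclusion–exclusion on these primes:
398 − ⌊398/3⌋ − ⌊398/13⌋ − ⌊398/19⌋ + ⌊398/39⌋ + ⌊398/57⌋ + ⌊398/247⌋ − ⌊398/741⌋ = 233

233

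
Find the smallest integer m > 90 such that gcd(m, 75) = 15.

105

75 = 15·5. Any m with gcd(m, 75) = 15 is a multiple of 15, say 15s, with s coprime to 5.
Need s > 90/15, so s ≥ 7. First s ≥ 7 with gcd(s, 5) = 1 is s = 7. Thus m = 15·7 = 105.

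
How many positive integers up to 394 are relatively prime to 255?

198

255 = 3·5·17. Inclusion–exclusion on these primes:
394 − ⌊394/3⌋ − ⌊394/5⌋ − ⌊394/17⌋ + ⌊394/15⌋ + ⌊394/51⌋ + ⌊394/85⌋ − ⌊394/255⌋ = 198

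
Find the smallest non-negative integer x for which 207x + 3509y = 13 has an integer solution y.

373

gcd(207, 3509) = 1 (Euclid: 3509 = 16·207 + 197; 207 = 1·197 + 10; 197 = 19·10 + 7; 10 = 1·7 + 3; 7 = 2·3 + 1; 3 = 3·1 + 0), and 1 | 13.
Extended Euclid: 207·(-1051) + 3509·(62) = 1. Scale by 13: x₀ = -13663.
General solution x = x₀ + 3509t; reducing mod 3509 gives x = 373 (and y = -22).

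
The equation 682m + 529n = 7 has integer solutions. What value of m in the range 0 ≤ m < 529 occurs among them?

370

Reduce mod 529: 682m ≡ 7 (mod 529). With g = gcd(682, 529) = 1 dividing 7, divide through: 682m ≡ 7 (mod 529).
Since gcd(682, 529) = 1, m ≡ 7·(682)⁻¹ ≡ 370 (mod 529). Smallest non-negative: 370.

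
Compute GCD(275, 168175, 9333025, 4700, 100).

25

275 = 5² · 11; 168175 = 5² · 7 · 31²; 9333025 = 5² · 13² · 47²; 4700 = 2² · 5² · 47; 100 = 2² · 5²
gcd takes min exponent of each prime: 5² = 25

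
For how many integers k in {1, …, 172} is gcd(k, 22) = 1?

78

Prime factors of 22: 2, 11. Count integers ≤ 172 divisible by none of them.
By inclusion–exclusion: 172 − ⌊172/2⌋ − ⌊172/11⌋ + ⌊172/22⌋ = 78.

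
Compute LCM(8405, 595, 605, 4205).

101780843395

8405 = 5 · 41²; 595 = 5 · 7 · 17; 605 = 5 · 11²; 4205 = 5 · 29²
lcm takes max exponent of each prime: 5 · 7 · 11² · 17 · 29² · 41² = 101780843395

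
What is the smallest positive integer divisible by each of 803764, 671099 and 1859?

3191746844

803764 = 2² · 13² · 29 · 41; 671099 = 11 · 13² · 19²; 1859 = 11 · 13²
lcm takes max exponent of each prime: 2² · 11 · 13² · 19² · 29 · 41 = 3191746844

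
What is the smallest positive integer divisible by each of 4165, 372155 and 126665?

4165 = 5 · 7² · 17; 372155 = 5 · 7⁴ · 31; 126665 = 5 · 7² · 11 · 47
lcm takes max exponent of each prime: 5 · 7⁴ · 11 · 17 · 31 · 47 = 3270870295

3270870295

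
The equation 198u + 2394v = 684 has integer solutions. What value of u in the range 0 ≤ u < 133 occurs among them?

gcd(198, 2394) = 18 (Euclid: 2394 = 12·198 + 18; 198 = 11·18 + 0), and 18 | 684.
Extended Euclid: 198·(-12) + 2394·(1) = 18. Scale by 38: u₀ = -456.
General solution u = u₀ + 133t; reducing mod 133 gives u = 76 (and v = -6).

76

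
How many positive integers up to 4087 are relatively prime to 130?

1509

130 = 2·5·13. Inclusion–exclusion on these primes:
4087 − ⌊4087/2⌋ − ⌊4087/5⌋ − ⌊4087/13⌋ + ⌊4087/10⌋ + ⌊4087/26⌋ + ⌊4087/65⌋ − ⌊4087/130⌋ = 1509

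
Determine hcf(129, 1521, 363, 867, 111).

3

gcd(129, 1521): 1521 = 11·129 + 102; 129 = 1·102 + 27; 102 = 3·27 + 21; 27 = 1·21 + 6; 21 = 3·6 + 3; 6 = 2·3 + 0 → 3
gcd(3, 363): 363 = 121·3 + 0 → 3
gcd(3, 867): 867 = 289·3 + 0 → 3
gcd(3, 111): 111 = 37·3 + 0 → 3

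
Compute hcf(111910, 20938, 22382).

111910 = 2 · 5 · 19² · 31; 20938 = 2 · 19² · 29; 22382 = 2 · 19² · 31
gcd takes min exponent of each prime: 2 · 19² = 722

722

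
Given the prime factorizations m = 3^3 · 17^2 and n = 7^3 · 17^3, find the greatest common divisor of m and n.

289

min exponent per shared prime: 17^2 = 289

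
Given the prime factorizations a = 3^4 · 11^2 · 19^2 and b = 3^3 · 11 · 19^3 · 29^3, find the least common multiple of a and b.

1639551963951

max exponent per prime: 3^4 · 11^2 · 19^3 · 29^3 = 1639551963951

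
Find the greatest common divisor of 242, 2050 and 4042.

gcd(242, 2050): 2050 = 8·242 + 114; 242 = 2·114 + 14; 114 = 8·14 + 2; 14 = 7·2 + 0 → 2
gcd(2, 4042): 4042 = 2021·2 + 0 → 2

2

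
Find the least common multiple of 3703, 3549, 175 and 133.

891774975

lcm(3703, 3549) = 3703·3549/gcd = 13141947/7 = 1877421
lcm(1877421, 175) = 1877421·175/gcd = 328548675/7 = 46935525
lcm(46935525, 133) = 46935525·133/gcd = 6242424825/7 = 891774975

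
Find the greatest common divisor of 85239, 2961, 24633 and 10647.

85239 = 3³ · 7 · 11 · 41; 2961 = 3² · 7 · 47; 24633 = 3² · 7 · 17 · 23; 10647 = 3² · 7 · 13²
gcd takes min exponent of each prime: 3² · 7 = 63

63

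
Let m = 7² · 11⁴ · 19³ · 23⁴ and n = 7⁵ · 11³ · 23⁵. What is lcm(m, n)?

max exponent per prime: 7⁵ · 11⁴ · 19³ · 23⁵ = 10863278751096821819

10863278751096821819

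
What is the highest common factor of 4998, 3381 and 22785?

147

4998 = 2 · 3 · 7² · 17; 3381 = 3 · 7² · 23; 22785 = 3 · 5 · 7² · 31
gcd takes min exponent of each prime: 3 · 7² = 147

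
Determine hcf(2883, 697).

Euclid: 2883 = 4·697 + 95; 697 = 7·95 + 32; 95 = 2·32 + 31; 32 = 1·31 + 1; 31 = 31·1 + 0. Last nonzero remainder: 1.

1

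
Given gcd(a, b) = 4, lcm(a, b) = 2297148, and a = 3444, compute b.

2668

a·b = gcd·lcm = 4·2297148 = 9188592, so b = 9188592/3444 = 2668.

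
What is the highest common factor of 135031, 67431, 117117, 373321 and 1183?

135031 = 13² · 17 · 47; 67431 = 3 · 7 · 13² · 19; 117117 = 3² · 7 · 11 · 13²; 373321 = 13² · 47²; 1183 = 7 · 13²
gcd takes min exponent of each prime: 13² = 169

169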